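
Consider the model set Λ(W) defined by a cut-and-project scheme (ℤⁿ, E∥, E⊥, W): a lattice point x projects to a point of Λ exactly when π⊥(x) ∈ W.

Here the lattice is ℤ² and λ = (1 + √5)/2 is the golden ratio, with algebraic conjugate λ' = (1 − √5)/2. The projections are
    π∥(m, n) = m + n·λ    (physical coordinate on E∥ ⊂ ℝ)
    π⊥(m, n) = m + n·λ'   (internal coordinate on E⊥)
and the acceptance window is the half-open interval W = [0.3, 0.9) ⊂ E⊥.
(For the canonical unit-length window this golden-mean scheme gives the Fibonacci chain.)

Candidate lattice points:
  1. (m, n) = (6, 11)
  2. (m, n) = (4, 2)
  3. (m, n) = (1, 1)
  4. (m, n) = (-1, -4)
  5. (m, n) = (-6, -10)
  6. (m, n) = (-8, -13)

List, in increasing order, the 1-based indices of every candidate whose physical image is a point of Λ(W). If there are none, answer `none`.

Compute λ' = (1−√5)/2 = -0.618034, so π⊥(m,n) = m -0.618034·n.
#1 (6,11): internal coord 6 + (11)·λ' = -0.798374; -0.798374 ∉ [0.3, 0.9) → out
#2 (4,2): internal coord 4 + (2)·λ' = +2.763932; +2.763932 ∉ [0.3, 0.9) → out
#3 (1,1): internal coord 1 + (1)·λ' = +0.381966; +0.381966 ∈ [0.3, 0.9) → IN Λ
#4 (-1,-4): internal coord -1 + (-4)·λ' = +1.472136; +1.472136 ∉ [0.3, 0.9) → out
#5 (-6,-10): internal coord -6 + (-10)·λ' = +0.180340; +0.180340 ∉ [0.3, 0.9) → out
#6 (-8,-13): internal coord -8 + (-13)·λ' = +0.034442; +0.034442 ∉ [0.3, 0.9) → out

3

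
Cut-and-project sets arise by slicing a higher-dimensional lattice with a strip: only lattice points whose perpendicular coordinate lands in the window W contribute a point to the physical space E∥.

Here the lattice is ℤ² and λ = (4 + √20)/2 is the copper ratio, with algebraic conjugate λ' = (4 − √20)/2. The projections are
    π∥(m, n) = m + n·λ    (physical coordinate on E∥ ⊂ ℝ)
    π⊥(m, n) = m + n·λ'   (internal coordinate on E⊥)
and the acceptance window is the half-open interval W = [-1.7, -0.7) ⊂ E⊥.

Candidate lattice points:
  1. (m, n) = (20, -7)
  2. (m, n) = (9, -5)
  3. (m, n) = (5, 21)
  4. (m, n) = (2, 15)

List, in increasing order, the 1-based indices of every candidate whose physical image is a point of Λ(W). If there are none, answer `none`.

4

Compute λ' = (4−√20)/2 = -0.23607, so π⊥(m,n) = m -0.23607·n.
#1 (20,-7): internal coord 20 + (-7)·λ' = +21.65248; +21.65248 ∉ [-1.7, -0.7) → out
#2 (9,-5): internal coord 9 + (-5)·λ' = +10.18034; +10.18034 ∉ [-1.7, -0.7) → out
#3 (5,21): internal coord 5 + (21)·λ' = +0.04257; +0.04257 ∉ [-1.7, -0.7) → out
#4 (2,15): internal coord 2 + (15)·λ' = -1.54102; -1.54102 ∈ [-1.7, -0.7) → IN Λ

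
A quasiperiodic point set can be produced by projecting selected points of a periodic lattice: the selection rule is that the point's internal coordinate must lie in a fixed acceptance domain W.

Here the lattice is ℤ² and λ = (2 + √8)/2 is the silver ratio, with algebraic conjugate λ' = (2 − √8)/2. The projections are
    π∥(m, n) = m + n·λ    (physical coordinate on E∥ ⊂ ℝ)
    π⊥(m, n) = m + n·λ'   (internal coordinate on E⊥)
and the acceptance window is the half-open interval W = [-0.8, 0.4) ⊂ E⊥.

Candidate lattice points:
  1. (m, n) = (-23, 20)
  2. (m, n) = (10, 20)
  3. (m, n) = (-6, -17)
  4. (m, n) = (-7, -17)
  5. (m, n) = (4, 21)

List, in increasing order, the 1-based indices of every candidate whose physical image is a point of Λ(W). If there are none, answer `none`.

4

λ' = (2−√8)/2 ≈ -0.41421.
candidate 1: (m,n)=(-23,20) → π∥ = -23+20·λ ≈ 25.28427, π⊥ = -23+20·λ' ≈ -31.28427 ∉ [-0.8, 0.4) ⇒ out
candidate 2: (m,n)=(10,20) → π∥ = 10+20·λ ≈ 58.28427, π⊥ = 10+20·λ' ≈ 1.71573 ∉ [-0.8, 0.4) ⇒ out
candidate 3: (m,n)=(-6,-17) → π∥ = -6-17·λ ≈ -47.04163, π⊥ = -6-17·λ' ≈ 1.04163 ∉ [-0.8, 0.4) ⇒ out
candidate 4: (m,n)=(-7,-17) → π∥ = -7-17·λ ≈ -48.04163, π⊥ = -7-17·λ' ≈ 0.04163 ∈ [-0.8, 0.4) ⇒ IN Λ
candidate 5: (m,n)=(4,21) → π∥ = 4+21·λ ≈ 54.69848, π⊥ = 4+21·λ' ≈ -4.69848 ∉ [-0.8, 0.4) ⇒ out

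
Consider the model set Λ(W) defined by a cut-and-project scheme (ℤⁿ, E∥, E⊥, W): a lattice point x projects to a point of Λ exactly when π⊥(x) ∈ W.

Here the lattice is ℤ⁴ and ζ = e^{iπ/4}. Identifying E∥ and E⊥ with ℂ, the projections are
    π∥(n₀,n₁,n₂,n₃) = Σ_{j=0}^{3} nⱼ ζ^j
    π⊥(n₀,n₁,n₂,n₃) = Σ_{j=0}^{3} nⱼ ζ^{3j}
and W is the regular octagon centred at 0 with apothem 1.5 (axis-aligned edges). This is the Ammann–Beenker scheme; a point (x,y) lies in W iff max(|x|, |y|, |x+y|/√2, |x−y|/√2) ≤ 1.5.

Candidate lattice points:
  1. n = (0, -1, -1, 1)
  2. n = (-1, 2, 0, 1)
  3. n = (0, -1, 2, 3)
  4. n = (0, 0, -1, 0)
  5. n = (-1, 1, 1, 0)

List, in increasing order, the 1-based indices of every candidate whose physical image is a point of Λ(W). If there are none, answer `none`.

π⊥(n) = n₀ + n₁ζ³ + n₂ζ⁶ + n₃ζ⁹ where ζ = e^{iπ/4}.
candidate 1: n = (0, -1, -1, 1) → π⊥ ≈ (+1.41421, +1.00000); max(|x|,|y|,|x±y|/√2) = 1.70711 > 1.5 ⇒ ∉ W
candidate 2: n = (-1, 2, 0, 1) → π⊥ ≈ (-1.70711, +2.12132); max(|x|,|y|,|x±y|/√2) = 2.70711 > 1.5 ⇒ ∉ W
candidate 3: n = (0, -1, 2, 3) → π⊥ ≈ (+2.82843, -0.58579); max(|x|,|y|,|x±y|/√2) = 2.82843 > 1.5 ⇒ ∉ W
candidate 4: n = (0, 0, -1, 0) → π⊥ ≈ (+0.00000, +1.00000); max(|x|,|y|,|x±y|/√2) = 1.00000 ≤ 1.5 ⇒ ∈ W
candidate 5: n = (-1, 1, 1, 0) → π⊥ ≈ (-1.70711, -0.29289); max(|x|,|y|,|x±y|/√2) = 1.70711 > 1.5 ⇒ ∉ W

4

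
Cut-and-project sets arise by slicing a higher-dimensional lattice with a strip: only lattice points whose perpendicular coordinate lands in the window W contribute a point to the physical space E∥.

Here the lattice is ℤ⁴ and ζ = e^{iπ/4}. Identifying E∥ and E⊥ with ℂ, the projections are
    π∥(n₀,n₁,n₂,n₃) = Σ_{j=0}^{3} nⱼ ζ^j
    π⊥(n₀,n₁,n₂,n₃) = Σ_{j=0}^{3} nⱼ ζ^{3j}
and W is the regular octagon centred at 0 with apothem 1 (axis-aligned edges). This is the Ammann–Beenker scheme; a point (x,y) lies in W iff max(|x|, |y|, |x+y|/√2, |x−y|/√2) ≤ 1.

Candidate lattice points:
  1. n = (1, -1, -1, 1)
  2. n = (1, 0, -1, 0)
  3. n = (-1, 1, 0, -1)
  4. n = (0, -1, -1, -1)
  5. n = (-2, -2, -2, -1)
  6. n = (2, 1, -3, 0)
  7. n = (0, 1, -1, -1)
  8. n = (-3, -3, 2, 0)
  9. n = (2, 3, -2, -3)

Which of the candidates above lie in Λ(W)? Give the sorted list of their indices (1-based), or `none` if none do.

4

With ζ = e^{iπ/4} the internal vectors are ζ^0,ζ^3,ζ^6,ζ^9.
candidate 1: n = (1, -1, -1, 1) → π⊥ ≈ (+2.4142, +1.0000); max(|x|,|y|,|x±y|/√2) = 2.4142 > 1 ⇒ ∉ W
candidate 2: n = (1, 0, -1, 0) → π⊥ ≈ (+1.0000, +1.0000); max(|x|,|y|,|x±y|/√2) = 1.4142 > 1 ⇒ ∉ W
candidate 3: n = (-1, 1, 0, -1) → π⊥ ≈ (-2.4142, +0.0000); max(|x|,|y|,|x±y|/√2) = 2.4142 > 1 ⇒ ∉ W
candidate 4: n = (0, -1, -1, -1) → π⊥ ≈ (+0.0000, -0.4142); max(|x|,|y|,|x±y|/√2) = 0.4142 ≤ 1 ⇒ ∈ W
candidate 5: n = (-2, -2, -2, -1) → π⊥ ≈ (-1.2929, -0.1213); max(|x|,|y|,|x±y|/√2) = 1.2929 > 1 ⇒ ∉ W
candidate 6: n = (2, 1, -3, 0) → π⊥ ≈ (+1.2929, +3.7071); max(|x|,|y|,|x±y|/√2) = 3.7071 > 1 ⇒ ∉ W
candidate 7: n = (0, 1, -1, -1) → π⊥ ≈ (-1.4142, +1.0000); max(|x|,|y|,|x±y|/√2) = 1.7071 > 1 ⇒ ∉ W
candidate 8: n = (-3, -3, 2, 0) → π⊥ ≈ (-0.8787, -4.1213); max(|x|,|y|,|x±y|/√2) = 4.1213 > 1 ⇒ ∉ W
candidate 9: n = (2, 3, -2, -3) → π⊥ ≈ (-2.2426, +2.0000); max(|x|,|y|,|x±y|/√2) = 3.0000 > 1 ⇒ ∉ W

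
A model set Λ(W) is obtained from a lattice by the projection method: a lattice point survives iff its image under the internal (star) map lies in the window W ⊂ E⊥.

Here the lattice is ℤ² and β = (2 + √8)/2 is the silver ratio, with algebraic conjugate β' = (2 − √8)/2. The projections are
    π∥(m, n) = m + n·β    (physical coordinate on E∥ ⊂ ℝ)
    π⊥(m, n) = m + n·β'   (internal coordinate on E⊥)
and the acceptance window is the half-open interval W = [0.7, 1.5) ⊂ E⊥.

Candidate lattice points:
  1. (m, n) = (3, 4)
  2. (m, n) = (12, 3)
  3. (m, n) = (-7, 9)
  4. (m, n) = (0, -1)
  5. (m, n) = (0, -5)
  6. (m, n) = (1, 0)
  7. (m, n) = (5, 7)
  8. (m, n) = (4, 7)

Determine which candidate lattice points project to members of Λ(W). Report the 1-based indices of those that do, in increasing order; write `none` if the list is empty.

1, 6, 8

β' = (2−√8)/2 ≈ -0.414214.
#1 (3,4): internal coord 3 + (4)·β' = +1.343146; +1.343146 ∈ [0.7, 1.5) → IN Λ
#2 (12,3): internal coord 12 + (3)·β' = +10.757359; +10.757359 ∉ [0.7, 1.5) → out
#3 (-7,9): internal coord -7 + (9)·β' = -10.727922; -10.727922 ∉ [0.7, 1.5) → out
#4 (0,-1): internal coord 0 + (-1)·β' = +0.414214; +0.414214 ∉ [0.7, 1.5) → out
#5 (0,-5): internal coord 0 + (-5)·β' = +2.071068; +2.071068 ∉ [0.7, 1.5) → out
#6 (1,0): internal coord 1 + (0)·β' = +1.000000; +1.000000 ∈ [0.7, 1.5) → IN Λ
#7 (5,7): internal coord 5 + (7)·β' = +2.100505; +2.100505 ∉ [0.7, 1.5) → out
#8 (4,7): internal coord 4 + (7)·β' = +1.100505; +1.100505 ∈ [0.7, 1.5) → IN Λ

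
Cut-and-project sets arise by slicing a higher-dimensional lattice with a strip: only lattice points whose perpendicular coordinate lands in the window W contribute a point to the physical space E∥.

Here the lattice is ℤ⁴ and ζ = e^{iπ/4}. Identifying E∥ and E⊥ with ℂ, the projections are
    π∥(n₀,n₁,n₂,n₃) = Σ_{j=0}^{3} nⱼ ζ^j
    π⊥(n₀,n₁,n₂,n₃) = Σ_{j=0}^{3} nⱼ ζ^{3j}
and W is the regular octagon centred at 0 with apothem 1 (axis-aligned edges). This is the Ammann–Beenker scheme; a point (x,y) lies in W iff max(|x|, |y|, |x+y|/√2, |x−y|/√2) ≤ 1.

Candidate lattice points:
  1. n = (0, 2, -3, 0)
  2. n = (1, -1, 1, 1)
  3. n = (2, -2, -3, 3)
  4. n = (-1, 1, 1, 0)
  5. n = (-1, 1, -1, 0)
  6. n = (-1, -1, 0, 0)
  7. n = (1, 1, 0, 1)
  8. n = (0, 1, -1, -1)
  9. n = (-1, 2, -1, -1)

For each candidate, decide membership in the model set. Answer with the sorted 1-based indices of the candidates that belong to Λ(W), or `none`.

6

With ζ = e^{iπ/4} the internal vectors are ζ^0,ζ^3,ζ^6,ζ^9.
candidate 1: n = (0, 2, -3, 0) → π⊥ ≈ (-1.4142, +4.4142); max(|x|,|y|,|x±y|/√2) = 4.4142 > 1 ⇒ ∉ W
candidate 2: n = (1, -1, 1, 1) → π⊥ ≈ (+2.4142, -1.0000); max(|x|,|y|,|x±y|/√2) = 2.4142 > 1 ⇒ ∉ W
candidate 3: n = (2, -2, -3, 3) → π⊥ ≈ (+5.5355, +3.7071); max(|x|,|y|,|x±y|/√2) = 6.5355 > 1 ⇒ ∉ W
candidate 4: n = (-1, 1, 1, 0) → π⊥ ≈ (-1.7071, -0.2929); max(|x|,|y|,|x±y|/√2) = 1.7071 > 1 ⇒ ∉ W
candidate 5: n = (-1, 1, -1, 0) → π⊥ ≈ (-1.7071, +1.7071); max(|x|,|y|,|x±y|/√2) = 2.4142 > 1 ⇒ ∉ W
candidate 6: n = (-1, -1, 0, 0) → π⊥ ≈ (-0.2929, -0.7071); max(|x|,|y|,|x±y|/√2) = 0.7071 ≤ 1 ⇒ ∈ W
candidate 7: n = (1, 1, 0, 1) → π⊥ ≈ (+1.0000, +1.4142); max(|x|,|y|,|x±y|/√2) = 1.7071 > 1 ⇒ ∉ W
candidate 8: n = (0, 1, -1, -1) → π⊥ ≈ (-1.4142, +1.0000); max(|x|,|y|,|x±y|/√2) = 1.7071 > 1 ⇒ ∉ W
candidate 9: n = (-1, 2, -1, -1) → π⊥ ≈ (-3.1213, +1.7071); max(|x|,|y|,|x±y|/√2) = 3.4142 > 1 ⇒ ∉ W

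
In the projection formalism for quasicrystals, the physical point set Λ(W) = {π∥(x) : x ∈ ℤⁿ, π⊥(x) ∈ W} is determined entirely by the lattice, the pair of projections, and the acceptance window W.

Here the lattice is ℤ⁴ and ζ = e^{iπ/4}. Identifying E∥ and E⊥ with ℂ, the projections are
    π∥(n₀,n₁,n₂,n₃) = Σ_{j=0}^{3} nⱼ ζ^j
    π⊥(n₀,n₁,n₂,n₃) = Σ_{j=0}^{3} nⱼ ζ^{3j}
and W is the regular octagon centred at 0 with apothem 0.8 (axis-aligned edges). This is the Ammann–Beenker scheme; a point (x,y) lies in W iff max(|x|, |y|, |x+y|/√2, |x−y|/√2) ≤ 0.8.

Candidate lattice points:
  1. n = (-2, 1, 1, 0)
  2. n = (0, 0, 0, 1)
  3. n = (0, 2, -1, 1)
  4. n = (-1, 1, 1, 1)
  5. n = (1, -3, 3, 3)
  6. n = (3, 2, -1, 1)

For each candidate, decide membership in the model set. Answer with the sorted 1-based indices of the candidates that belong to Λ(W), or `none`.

none

π⊥(n) = n₀ + n₁ζ³ + n₂ζ⁶ + n₃ζ⁹ where ζ = e^{iπ/4}.
#1 (-2, 1, 1, 0): internal (-2.707107, -0.292893); octagon support 2.707107 vs apothem 0.8 → ∉ W
#2 (0, 0, 0, 1): internal (0.707107, 0.707107); octagon support 1.000000 vs apothem 0.8 → ∉ W
#3 (0, 2, -1, 1): internal (-0.707107, 3.121320); octagon support 3.121320 vs apothem 0.8 → ∉ W
#4 (-1, 1, 1, 1): internal (-1.000000, 0.414214); octagon support 1.000000 vs apothem 0.8 → ∉ W
#5 (1, -3, 3, 3): internal (5.242641, -3.000000); octagon support 5.828427 vs apothem 0.8 → ∉ W
#6 (3, 2, -1, 1): internal (2.292893, 3.121320); octagon support 3.828427 vs apothem 0.8 → ∉ W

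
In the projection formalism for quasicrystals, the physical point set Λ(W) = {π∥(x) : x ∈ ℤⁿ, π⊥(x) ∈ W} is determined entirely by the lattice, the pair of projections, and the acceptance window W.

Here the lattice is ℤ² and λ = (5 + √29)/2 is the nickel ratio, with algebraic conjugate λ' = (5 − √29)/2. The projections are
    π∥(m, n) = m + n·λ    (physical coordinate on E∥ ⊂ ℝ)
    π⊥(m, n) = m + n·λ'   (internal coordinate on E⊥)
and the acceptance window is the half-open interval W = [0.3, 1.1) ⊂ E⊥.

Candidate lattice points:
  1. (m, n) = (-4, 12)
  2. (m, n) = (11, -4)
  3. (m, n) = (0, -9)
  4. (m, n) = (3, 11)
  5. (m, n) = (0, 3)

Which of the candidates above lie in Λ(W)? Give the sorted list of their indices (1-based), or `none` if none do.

λ' = (5−√29)/2 ≈ -0.19258.
candidate 1: (m,n)=(-4,12) → π∥ = -4+12·λ ≈ 58.31099, π⊥ = -4+12·λ' ≈ -6.31099 ∉ [0.3, 1.1) ⇒ out
candidate 2: (m,n)=(11,-4) → π∥ = 11-4·λ ≈ -9.77033, π⊥ = 11-4·λ' ≈ 11.77033 ∉ [0.3, 1.1) ⇒ out
candidate 3: (m,n)=(0,-9) → π∥ = 0-9·λ ≈ -46.73324, π⊥ = 0-9·λ' ≈ 1.73324 ∉ [0.3, 1.1) ⇒ out
candidate 4: (m,n)=(3,11) → π∥ = 3+11·λ ≈ 60.11841, π⊥ = 3+11·λ' ≈ 0.88159 ∈ [0.3, 1.1) ⇒ IN Λ
candidate 5: (m,n)=(0,3) → π∥ = 0+3·λ ≈ 15.57775, π⊥ = 0+3·λ' ≈ -0.57775 ∉ [0.3, 1.1) ⇒ out

4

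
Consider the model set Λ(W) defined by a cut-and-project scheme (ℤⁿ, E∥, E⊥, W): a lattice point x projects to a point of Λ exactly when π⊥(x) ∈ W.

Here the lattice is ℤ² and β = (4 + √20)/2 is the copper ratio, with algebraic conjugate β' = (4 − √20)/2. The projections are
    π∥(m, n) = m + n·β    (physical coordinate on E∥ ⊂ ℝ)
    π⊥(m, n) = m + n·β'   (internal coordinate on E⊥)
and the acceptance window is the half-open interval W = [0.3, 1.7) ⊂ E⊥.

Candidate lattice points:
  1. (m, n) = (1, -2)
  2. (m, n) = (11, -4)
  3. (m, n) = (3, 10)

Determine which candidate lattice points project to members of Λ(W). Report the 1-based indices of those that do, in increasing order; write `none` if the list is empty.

1, 3

Numerically β ≈ 4.236068 and β' = −1/β ≈ -0.236068.
candidate 1: (m,n)=(1,-2) → π∥ = 1-2·β ≈ -7.472136, π⊥ = 1-2·β' ≈ 1.472136 ∈ [0.3, 1.7) ⇒ IN Λ
candidate 2: (m,n)=(11,-4) → π∥ = 11-4·β ≈ -5.944272, π⊥ = 11-4·β' ≈ 11.944272 ∉ [0.3, 1.7) ⇒ out
candidate 3: (m,n)=(3,10) → π∥ = 3+10·β ≈ 45.360680, π⊥ = 3+10·β' ≈ 0.639320 ∈ [0.3, 1.7) ⇒ IN Λ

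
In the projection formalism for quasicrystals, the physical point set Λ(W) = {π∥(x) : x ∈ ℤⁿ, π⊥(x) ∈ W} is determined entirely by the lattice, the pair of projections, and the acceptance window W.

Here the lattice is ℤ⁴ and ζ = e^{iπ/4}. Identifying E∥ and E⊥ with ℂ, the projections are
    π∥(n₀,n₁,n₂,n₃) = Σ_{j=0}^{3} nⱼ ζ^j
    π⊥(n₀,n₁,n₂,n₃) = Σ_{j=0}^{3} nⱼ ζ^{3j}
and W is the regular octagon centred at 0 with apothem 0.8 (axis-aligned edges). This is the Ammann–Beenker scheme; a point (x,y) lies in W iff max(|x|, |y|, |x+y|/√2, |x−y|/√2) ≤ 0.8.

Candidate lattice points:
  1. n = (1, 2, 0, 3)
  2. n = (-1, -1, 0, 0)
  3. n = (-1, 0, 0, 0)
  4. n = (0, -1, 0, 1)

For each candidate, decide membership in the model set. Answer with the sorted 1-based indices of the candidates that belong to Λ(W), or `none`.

π⊥(n) = n₀ + n₁ζ³ + n₂ζ⁶ + n₃ζ⁹ where ζ = e^{iπ/4}.
#1 (1, 2, 0, 3): internal (1.70711, 3.53553); octagon support 3.70711 vs apothem 0.8 → ∉ W
#2 (-1, -1, 0, 0): internal (-0.29289, -0.70711); octagon support 0.70711 vs apothem 0.8 → ∈ W
#3 (-1, 0, 0, 0): internal (-1.00000, 0.00000); octagon support 1.00000 vs apothem 0.8 → ∉ W
#4 (0, -1, 0, 1): internal (1.41421, 0.00000); octagon support 1.41421 vs apothem 0.8 → ∉ W

2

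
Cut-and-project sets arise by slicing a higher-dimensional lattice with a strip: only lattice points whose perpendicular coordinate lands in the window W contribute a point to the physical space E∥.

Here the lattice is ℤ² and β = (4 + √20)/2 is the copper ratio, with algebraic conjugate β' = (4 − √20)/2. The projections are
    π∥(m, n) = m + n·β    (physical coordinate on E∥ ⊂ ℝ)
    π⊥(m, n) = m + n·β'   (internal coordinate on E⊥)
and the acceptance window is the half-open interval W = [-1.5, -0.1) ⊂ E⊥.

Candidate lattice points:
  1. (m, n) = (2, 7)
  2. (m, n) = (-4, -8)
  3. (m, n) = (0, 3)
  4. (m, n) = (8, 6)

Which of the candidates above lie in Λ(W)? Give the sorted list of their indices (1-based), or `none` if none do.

3

Compute β' = (4−√20)/2 = -0.2361, so π⊥(m,n) = m -0.2361·n.
#1 (2,7): internal coord 2 + (7)·β' = +0.3475; +0.3475 ∉ [-1.5, -0.1) → out
#2 (-4,-8): internal coord -4 + (-8)·β' = -2.1115; -2.1115 ∉ [-1.5, -0.1) → out
#3 (0,3): internal coord 0 + (3)·β' = -0.7082; -0.7082 ∈ [-1.5, -0.1) → IN Λ
#4 (8,6): internal coord 8 + (6)·β' = +6.5836; +6.5836 ∉ [-1.5, -0.1) → out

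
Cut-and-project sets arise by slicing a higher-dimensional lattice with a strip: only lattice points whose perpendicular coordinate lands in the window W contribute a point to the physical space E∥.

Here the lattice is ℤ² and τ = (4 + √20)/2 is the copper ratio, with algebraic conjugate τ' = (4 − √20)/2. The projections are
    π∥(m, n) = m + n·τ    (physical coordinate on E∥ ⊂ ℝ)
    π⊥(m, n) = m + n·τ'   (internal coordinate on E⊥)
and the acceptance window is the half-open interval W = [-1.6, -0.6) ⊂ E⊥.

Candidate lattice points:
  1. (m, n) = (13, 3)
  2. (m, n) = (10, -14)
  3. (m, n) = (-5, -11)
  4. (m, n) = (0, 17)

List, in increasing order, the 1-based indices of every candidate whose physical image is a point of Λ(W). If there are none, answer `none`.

Compute τ' = (4−√20)/2 = -0.23607, so π⊥(m,n) = m -0.23607·n.
[1] lift (13,3): star map gives 12.29180; window check -1.6 ≤ 12.29180 < -0.6 is false → out
[2] lift (10,-14): star map gives 13.30495; window check -1.6 ≤ 13.30495 < -0.6 is false → out
[3] lift (-5,-11): star map gives -2.40325; window check -1.6 ≤ -2.40325 < -0.6 is false → out
[4] lift (0,17): star map gives -4.01316; window check -1.6 ≤ -4.01316 < -0.6 is false → out

none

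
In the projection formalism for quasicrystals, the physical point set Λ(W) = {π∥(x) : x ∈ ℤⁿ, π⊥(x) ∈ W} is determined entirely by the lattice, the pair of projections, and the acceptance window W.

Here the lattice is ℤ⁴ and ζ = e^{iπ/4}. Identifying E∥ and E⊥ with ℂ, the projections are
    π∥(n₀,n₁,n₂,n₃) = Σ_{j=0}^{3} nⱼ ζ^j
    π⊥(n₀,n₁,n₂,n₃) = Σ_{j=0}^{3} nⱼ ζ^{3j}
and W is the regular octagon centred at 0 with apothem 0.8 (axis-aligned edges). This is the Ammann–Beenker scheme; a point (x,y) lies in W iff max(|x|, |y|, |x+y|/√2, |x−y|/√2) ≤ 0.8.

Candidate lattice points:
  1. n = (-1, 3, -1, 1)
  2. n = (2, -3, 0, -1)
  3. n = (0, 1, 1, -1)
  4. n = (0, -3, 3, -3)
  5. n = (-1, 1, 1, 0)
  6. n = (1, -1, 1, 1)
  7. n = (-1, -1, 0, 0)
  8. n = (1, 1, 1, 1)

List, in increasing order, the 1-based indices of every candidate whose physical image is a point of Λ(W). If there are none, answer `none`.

7

With ζ = e^{iπ/4} the internal vectors are ζ^0,ζ^3,ζ^6,ζ^9.
#1 (-1, 3, -1, 1): internal (-2.4142, 3.8284); octagon support 4.4142 vs apothem 0.8 → ∉ W
#2 (2, -3, 0, -1): internal (3.4142, -2.8284); octagon support 4.4142 vs apothem 0.8 → ∉ W
#3 (0, 1, 1, -1): internal (-1.4142, -1.0000); octagon support 1.7071 vs apothem 0.8 → ∉ W
#4 (0, -3, 3, -3): internal (0.0000, -7.2426); octagon support 7.2426 vs apothem 0.8 → ∉ W
#5 (-1, 1, 1, 0): internal (-1.7071, -0.2929); octagon support 1.7071 vs apothem 0.8 → ∉ W
#6 (1, -1, 1, 1): internal (2.4142, -1.0000); octagon support 2.4142 vs apothem 0.8 → ∉ W
#7 (-1, -1, 0, 0): internal (-0.2929, -0.7071); octagon support 0.7071 vs apothem 0.8 → ∈ W
#8 (1, 1, 1, 1): internal (1.0000, 0.4142); octagon support 1.0000 vs apothem 0.8 → ∉ W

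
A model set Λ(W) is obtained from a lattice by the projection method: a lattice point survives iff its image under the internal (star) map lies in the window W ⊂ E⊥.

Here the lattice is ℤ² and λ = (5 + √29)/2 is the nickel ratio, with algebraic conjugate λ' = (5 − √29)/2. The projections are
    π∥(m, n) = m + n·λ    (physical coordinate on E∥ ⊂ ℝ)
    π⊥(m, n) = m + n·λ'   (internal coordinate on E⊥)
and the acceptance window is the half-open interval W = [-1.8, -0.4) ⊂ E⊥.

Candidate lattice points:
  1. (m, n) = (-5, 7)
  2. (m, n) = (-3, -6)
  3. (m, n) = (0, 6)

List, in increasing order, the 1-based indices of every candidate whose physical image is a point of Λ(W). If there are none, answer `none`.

3

λ' = (5−√29)/2 ≈ -0.192582.
candidate 1: (m,n)=(-5,7) → π∥ = -5+7·λ ≈ 31.348077, π⊥ = -5+7·λ' ≈ -6.348077 ∉ [-1.8, -0.4) ⇒ out
candidate 2: (m,n)=(-3,-6) → π∥ = -3-6·λ ≈ -34.155494, π⊥ = -3-6·λ' ≈ -1.844506 ∉ [-1.8, -0.4) ⇒ out
candidate 3: (m,n)=(0,6) → π∥ = 0+6·λ ≈ 31.155494, π⊥ = 0+6·λ' ≈ -1.155494 ∈ [-1.8, -0.4) ⇒ IN Λ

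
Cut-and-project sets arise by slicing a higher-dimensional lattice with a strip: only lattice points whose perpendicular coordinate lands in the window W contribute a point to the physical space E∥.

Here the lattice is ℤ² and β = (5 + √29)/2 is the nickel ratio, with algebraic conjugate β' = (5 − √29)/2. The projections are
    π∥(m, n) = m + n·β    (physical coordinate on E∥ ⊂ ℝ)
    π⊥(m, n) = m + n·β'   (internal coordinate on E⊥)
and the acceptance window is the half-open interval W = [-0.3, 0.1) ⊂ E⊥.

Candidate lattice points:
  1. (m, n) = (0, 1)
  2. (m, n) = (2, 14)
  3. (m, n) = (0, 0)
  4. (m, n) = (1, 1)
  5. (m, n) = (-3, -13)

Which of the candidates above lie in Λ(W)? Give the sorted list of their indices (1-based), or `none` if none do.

1, 3

β' = (5−√29)/2 ≈ -0.192582.
[1] lift (0,1): star map gives -0.192582; window check -0.3 ≤ -0.192582 < 0.1 is true → IN Λ
[2] lift (2,14): star map gives -0.696154; window check -0.3 ≤ -0.696154 < 0.1 is false → out
[3] lift (0,0): star map gives 0.000000; window check -0.3 ≤ 0.000000 < 0.1 is true → IN Λ
[4] lift (1,1): star map gives 0.807418; window check -0.3 ≤ 0.807418 < 0.1 is false → out
[5] lift (-3,-13): star map gives -0.496429; window check -0.3 ≤ -0.496429 < 0.1 is false → out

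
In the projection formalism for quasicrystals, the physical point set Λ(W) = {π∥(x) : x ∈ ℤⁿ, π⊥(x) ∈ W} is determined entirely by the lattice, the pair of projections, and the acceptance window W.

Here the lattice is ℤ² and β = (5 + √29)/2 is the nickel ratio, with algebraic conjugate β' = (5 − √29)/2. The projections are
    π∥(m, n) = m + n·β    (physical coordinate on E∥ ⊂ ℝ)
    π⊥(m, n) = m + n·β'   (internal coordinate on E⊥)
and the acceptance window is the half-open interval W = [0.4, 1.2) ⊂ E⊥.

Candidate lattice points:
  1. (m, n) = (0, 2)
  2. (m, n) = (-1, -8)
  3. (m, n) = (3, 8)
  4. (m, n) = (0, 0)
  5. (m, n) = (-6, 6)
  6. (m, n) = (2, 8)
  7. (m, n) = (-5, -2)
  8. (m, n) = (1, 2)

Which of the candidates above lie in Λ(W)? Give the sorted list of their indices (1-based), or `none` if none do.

Numerically β ≈ 5.192582 and β' = −1/β ≈ -0.192582.
candidate 1: (m,n)=(0,2) → π∥ = 0+2·β ≈ 10.385165, π⊥ = 0+2·β' ≈ -0.385165 ∉ [0.4, 1.2) ⇒ out
candidate 2: (m,n)=(-1,-8) → π∥ = -1-8·β ≈ -42.540659, π⊥ = -1-8·β' ≈ 0.540659 ∈ [0.4, 1.2) ⇒ IN Λ
candidate 3: (m,n)=(3,8) → π∥ = 3+8·β ≈ 44.540659, π⊥ = 3+8·β' ≈ 1.459341 ∉ [0.4, 1.2) ⇒ out
candidate 4: (m,n)=(0,0) → π∥ = 0+0·β ≈ 0.000000, π⊥ = 0+0·β' ≈ 0.000000 ∉ [0.4, 1.2) ⇒ out
candidate 5: (m,n)=(-6,6) → π∥ = -6+6·β ≈ 25.155494, π⊥ = -6+6·β' ≈ -7.155494 ∉ [0.4, 1.2) ⇒ out
candidate 6: (m,n)=(2,8) → π∥ = 2+8·β ≈ 43.540659, π⊥ = 2+8·β' ≈ 0.459341 ∈ [0.4, 1.2) ⇒ IN Λ
candidate 7: (m,n)=(-5,-2) → π∥ = -5-2·β ≈ -15.385165, π⊥ = -5-2·β' ≈ -4.614835 ∉ [0.4, 1.2) ⇒ out
candidate 8: (m,n)=(1,2) → π∥ = 1+2·β ≈ 11.385165, π⊥ = 1+2·β' ≈ 0.614835 ∈ [0.4, 1.2) ⇒ IN Λ

2, 6, 8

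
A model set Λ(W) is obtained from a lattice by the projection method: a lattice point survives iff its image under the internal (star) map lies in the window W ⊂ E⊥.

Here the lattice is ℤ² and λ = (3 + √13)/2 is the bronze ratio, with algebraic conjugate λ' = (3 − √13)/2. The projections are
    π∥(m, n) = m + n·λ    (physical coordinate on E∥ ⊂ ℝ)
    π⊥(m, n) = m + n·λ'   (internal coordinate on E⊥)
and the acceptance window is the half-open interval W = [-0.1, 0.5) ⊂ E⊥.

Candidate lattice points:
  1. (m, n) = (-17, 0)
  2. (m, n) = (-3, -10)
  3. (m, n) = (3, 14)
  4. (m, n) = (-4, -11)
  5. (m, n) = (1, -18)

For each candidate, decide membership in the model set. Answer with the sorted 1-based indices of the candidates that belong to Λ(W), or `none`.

2

Compute λ' = (3−√13)/2 = -0.3028, so π⊥(m,n) = m -0.3028·n.
[1] lift (-17,0): star map gives -17.0000; window check -0.1 ≤ -17.0000 < 0.5 is false → out
[2] lift (-3,-10): star map gives 0.0278; window check -0.1 ≤ 0.0278 < 0.5 is true → IN Λ
[3] lift (3,14): star map gives -1.2389; window check -0.1 ≤ -1.2389 < 0.5 is false → out
[4] lift (-4,-11): star map gives -0.6695; window check -0.1 ≤ -0.6695 < 0.5 is false → out
[5] lift (1,-18): star map gives 6.4500; window check -0.1 ≤ 6.4500 < 0.5 is false → out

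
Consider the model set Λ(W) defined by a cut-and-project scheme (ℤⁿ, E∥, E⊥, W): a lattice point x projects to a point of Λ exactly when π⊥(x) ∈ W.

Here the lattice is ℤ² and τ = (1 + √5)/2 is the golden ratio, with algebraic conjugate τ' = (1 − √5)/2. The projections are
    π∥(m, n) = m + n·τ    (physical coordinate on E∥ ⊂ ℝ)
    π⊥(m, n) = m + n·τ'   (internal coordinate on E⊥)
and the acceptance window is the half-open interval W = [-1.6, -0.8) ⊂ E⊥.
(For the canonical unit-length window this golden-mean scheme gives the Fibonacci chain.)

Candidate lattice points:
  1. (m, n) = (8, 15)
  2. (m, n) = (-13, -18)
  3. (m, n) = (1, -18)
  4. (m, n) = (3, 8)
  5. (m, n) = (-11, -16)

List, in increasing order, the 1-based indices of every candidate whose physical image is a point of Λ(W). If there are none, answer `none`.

1, 5

τ' = (1−√5)/2 ≈ -0.61803.
#1 (8,15): internal coord 8 + (15)·τ' = -1.27051; -1.27051 ∈ [-1.6, -0.8) → IN Λ
#2 (-13,-18): internal coord -13 + (-18)·τ' = -1.87539; -1.87539 ∉ [-1.6, -0.8) → out
#3 (1,-18): internal coord 1 + (-18)·τ' = +12.12461; +12.12461 ∉ [-1.6, -0.8) → out
#4 (3,8): internal coord 3 + (8)·τ' = -1.94427; -1.94427 ∉ [-1.6, -0.8) → out
#5 (-11,-16): internal coord -11 + (-16)·τ' = -1.11146; -1.11146 ∈ [-1.6, -0.8) → IN Λ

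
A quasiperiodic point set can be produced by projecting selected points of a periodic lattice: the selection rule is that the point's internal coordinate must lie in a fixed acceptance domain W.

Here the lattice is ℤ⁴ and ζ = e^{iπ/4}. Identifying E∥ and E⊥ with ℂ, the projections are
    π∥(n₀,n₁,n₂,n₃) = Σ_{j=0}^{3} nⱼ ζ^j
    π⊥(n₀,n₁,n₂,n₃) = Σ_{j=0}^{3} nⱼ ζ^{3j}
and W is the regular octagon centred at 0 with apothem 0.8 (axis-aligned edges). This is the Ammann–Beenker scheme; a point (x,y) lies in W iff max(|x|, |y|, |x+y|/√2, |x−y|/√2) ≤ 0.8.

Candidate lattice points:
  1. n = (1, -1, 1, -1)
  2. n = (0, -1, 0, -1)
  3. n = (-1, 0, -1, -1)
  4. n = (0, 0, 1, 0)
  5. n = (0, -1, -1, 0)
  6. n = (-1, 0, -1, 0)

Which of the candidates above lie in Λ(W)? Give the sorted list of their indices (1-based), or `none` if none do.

5

Internal map: ζ^{3j} for j=0..3 gives (1,0), (−√2/2,√2/2), (0,−1), (√2/2,√2/2).
#1 (1, -1, 1, -1): internal (1.000000, -2.414214); octagon support 2.414214 vs apothem 0.8 → ∉ W
#2 (0, -1, 0, -1): internal (0.000000, -1.414214); octagon support 1.414214 vs apothem 0.8 → ∉ W
#3 (-1, 0, -1, -1): internal (-1.707107, 0.292893); octagon support 1.707107 vs apothem 0.8 → ∉ W
#4 (0, 0, 1, 0): internal (0.000000, -1.000000); octagon support 1.000000 vs apothem 0.8 → ∉ W
#5 (0, -1, -1, 0): internal (0.707107, 0.292893); octagon support 0.707107 vs apothem 0.8 → ∈ W
#6 (-1, 0, -1, 0): internal (-1.000000, 1.000000); octagon support 1.414214 vs apothem 0.8 → ∉ W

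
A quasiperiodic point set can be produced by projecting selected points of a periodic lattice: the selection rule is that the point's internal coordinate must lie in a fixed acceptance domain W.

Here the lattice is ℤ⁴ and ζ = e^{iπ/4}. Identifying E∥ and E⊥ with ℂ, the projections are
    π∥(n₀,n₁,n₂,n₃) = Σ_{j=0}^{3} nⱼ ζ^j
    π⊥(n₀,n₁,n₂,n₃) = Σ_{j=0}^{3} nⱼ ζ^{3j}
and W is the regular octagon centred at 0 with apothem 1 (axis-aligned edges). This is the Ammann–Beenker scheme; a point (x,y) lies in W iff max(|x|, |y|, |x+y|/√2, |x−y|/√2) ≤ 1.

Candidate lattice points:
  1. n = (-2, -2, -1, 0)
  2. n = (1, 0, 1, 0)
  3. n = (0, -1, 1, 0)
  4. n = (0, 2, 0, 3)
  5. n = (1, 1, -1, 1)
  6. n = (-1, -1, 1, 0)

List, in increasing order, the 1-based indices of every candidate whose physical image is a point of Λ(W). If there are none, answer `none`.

π⊥(n) = n₀ + n₁ζ³ + n₂ζ⁶ + n₃ζ⁹ where ζ = e^{iπ/4}.
#1 (-2, -2, -1, 0): internal (-0.585786, -0.414214); octagon support 0.707107 vs apothem 1 → ∈ W
#2 (1, 0, 1, 0): internal (1.000000, -1.000000); octagon support 1.414214 vs apothem 1 → ∉ W
#3 (0, -1, 1, 0): internal (0.707107, -1.707107); octagon support 1.707107 vs apothem 1 → ∉ W
#4 (0, 2, 0, 3): internal (0.707107, 3.535534); octagon support 3.535534 vs apothem 1 → ∉ W
#5 (1, 1, -1, 1): internal (1.000000, 2.414214); octagon support 2.414214 vs apothem 1 → ∉ W
#6 (-1, -1, 1, 0): internal (-0.292893, -1.707107); octagon support 1.707107 vs apothem 1 → ∉ W

1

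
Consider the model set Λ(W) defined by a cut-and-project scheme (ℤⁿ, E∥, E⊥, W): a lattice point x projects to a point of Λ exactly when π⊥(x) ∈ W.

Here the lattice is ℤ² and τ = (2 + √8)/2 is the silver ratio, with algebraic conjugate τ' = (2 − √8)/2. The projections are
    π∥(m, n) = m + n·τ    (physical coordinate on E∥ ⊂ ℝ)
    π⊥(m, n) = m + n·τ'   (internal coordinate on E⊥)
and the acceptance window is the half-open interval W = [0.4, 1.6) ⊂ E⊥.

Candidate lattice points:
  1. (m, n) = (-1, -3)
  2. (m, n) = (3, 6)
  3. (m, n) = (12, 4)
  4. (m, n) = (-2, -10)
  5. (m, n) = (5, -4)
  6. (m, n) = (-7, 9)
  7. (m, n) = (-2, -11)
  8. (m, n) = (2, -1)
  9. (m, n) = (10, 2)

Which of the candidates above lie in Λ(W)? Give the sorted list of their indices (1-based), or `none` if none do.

2

Numerically τ ≈ 2.4142 and τ' = −1/τ ≈ -0.4142.
candidate 1: (m,n)=(-1,-3) → π∥ = -1-3·τ ≈ -8.2426, π⊥ = -1-3·τ' ≈ 0.2426 ∉ [0.4, 1.6) ⇒ out
candidate 2: (m,n)=(3,6) → π∥ = 3+6·τ ≈ 17.4853, π⊥ = 3+6·τ' ≈ 0.5147 ∈ [0.4, 1.6) ⇒ IN Λ
candidate 3: (m,n)=(12,4) → π∥ = 12+4·τ ≈ 21.6569, π⊥ = 12+4·τ' ≈ 10.3431 ∉ [0.4, 1.6) ⇒ out
candidate 4: (m,n)=(-2,-10) → π∥ = -2-10·τ ≈ -26.1421, π⊥ = -2-10·τ' ≈ 2.1421 ∉ [0.4, 1.6) ⇒ out
candidate 5: (m,n)=(5,-4) → π∥ = 5-4·τ ≈ -4.6569, π⊥ = 5-4·τ' ≈ 6.6569 ∉ [0.4, 1.6) ⇒ out
candidate 6: (m,n)=(-7,9) → π∥ = -7+9·τ ≈ 14.7279, π⊥ = -7+9·τ' ≈ -10.7279 ∉ [0.4, 1.6) ⇒ out
candidate 7: (m,n)=(-2,-11) → π∥ = -2-11·τ ≈ -28.5563, π⊥ = -2-11·τ' ≈ 2.5563 ∉ [0.4, 1.6) ⇒ out
candidate 8: (m,n)=(2,-1) → π∥ = 2-1·τ ≈ -0.4142, π⊥ = 2-1·τ' ≈ 2.4142 ∉ [0.4, 1.6) ⇒ out
candidate 9: (m,n)=(10,2) → π∥ = 10+2·τ ≈ 14.8284, π⊥ = 10+2·τ' ≈ 9.1716 ∉ [0.4, 1.6) ⇒ out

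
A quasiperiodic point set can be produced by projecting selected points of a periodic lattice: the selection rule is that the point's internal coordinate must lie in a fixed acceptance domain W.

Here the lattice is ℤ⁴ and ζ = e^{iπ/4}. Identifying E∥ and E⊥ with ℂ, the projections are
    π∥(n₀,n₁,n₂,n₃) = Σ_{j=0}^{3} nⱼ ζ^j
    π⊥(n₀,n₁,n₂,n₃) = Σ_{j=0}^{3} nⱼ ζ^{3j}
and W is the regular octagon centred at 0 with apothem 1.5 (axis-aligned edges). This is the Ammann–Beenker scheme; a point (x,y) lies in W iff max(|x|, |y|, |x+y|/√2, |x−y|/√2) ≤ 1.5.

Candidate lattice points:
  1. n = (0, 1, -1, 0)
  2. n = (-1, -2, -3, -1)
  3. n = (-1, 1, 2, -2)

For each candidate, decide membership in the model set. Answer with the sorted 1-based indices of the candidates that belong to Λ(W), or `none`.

2

π⊥(n) = n₀ + n₁ζ³ + n₂ζ⁶ + n₃ζ⁹ where ζ = e^{iπ/4}.
#1 (0, 1, -1, 0): internal (-0.707107, 1.707107); octagon support 1.707107 vs apothem 1.5 → ∉ W
#2 (-1, -2, -3, -1): internal (-0.292893, 0.878680); octagon support 0.878680 vs apothem 1.5 → ∈ W
#3 (-1, 1, 2, -2): internal (-3.121320, -2.707107); octagon support 4.121320 vs apothem 1.5 → ∉ W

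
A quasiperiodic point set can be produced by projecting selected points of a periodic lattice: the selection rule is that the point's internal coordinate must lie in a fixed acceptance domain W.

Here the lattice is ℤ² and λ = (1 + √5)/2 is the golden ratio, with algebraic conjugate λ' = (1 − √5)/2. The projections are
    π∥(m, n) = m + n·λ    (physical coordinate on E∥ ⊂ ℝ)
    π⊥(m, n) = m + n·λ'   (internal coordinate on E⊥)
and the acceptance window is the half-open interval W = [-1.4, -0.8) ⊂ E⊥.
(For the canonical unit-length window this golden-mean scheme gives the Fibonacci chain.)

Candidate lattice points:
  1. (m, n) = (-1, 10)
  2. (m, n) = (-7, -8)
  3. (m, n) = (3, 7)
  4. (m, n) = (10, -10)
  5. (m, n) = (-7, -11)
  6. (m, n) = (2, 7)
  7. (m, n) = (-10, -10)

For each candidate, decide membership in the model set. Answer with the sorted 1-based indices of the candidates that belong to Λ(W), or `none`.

3

Numerically λ ≈ 1.61803 and λ' = −1/λ ≈ -0.61803.
[1] lift (-1,10): star map gives -7.18034; window check -1.4 ≤ -7.18034 < -0.8 is false → out
[2] lift (-7,-8): star map gives -2.05573; window check -1.4 ≤ -2.05573 < -0.8 is false → out
[3] lift (3,7): star map gives -1.32624; window check -1.4 ≤ -1.32624 < -0.8 is true → IN Λ
[4] lift (10,-10): star map gives 16.18034; window check -1.4 ≤ 16.18034 < -0.8 is false → out
[5] lift (-7,-11): star map gives -0.20163; window check -1.4 ≤ -0.20163 < -0.8 is false → out
[6] lift (2,7): star map gives -2.32624; window check -1.4 ≤ -2.32624 < -0.8 is false → out
[7] lift (-10,-10): star map gives -3.81966; window check -1.4 ≤ -3.81966 < -0.8 is false → out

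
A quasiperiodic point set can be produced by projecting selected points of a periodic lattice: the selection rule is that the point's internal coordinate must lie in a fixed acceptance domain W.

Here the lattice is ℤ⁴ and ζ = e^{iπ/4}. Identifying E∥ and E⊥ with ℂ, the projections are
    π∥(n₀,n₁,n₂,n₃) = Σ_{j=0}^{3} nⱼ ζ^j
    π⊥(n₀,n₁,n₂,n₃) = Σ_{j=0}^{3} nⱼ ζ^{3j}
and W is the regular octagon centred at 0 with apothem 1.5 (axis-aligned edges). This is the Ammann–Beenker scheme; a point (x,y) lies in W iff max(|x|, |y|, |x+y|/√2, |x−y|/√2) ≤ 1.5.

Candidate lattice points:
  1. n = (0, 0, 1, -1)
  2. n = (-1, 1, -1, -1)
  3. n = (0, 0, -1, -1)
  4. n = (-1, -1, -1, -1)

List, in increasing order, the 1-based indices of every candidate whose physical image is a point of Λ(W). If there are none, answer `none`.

Internal map: ζ^{3j} for j=0..3 gives (1,0), (−√2/2,√2/2), (0,−1), (√2/2,√2/2).
#1 (0, 0, 1, -1): internal (-0.7071, -1.7071); octagon support 1.7071 vs apothem 1.5 → ∉ W
#2 (-1, 1, -1, -1): internal (-2.4142, 1.0000); octagon support 2.4142 vs apothem 1.5 → ∉ W
#3 (0, 0, -1, -1): internal (-0.7071, 0.2929); octagon support 0.7071 vs apothem 1.5 → ∈ W
#4 (-1, -1, -1, -1): internal (-1.0000, -0.4142); octagon support 1.0000 vs apothem 1.5 → ∈ W

3, 4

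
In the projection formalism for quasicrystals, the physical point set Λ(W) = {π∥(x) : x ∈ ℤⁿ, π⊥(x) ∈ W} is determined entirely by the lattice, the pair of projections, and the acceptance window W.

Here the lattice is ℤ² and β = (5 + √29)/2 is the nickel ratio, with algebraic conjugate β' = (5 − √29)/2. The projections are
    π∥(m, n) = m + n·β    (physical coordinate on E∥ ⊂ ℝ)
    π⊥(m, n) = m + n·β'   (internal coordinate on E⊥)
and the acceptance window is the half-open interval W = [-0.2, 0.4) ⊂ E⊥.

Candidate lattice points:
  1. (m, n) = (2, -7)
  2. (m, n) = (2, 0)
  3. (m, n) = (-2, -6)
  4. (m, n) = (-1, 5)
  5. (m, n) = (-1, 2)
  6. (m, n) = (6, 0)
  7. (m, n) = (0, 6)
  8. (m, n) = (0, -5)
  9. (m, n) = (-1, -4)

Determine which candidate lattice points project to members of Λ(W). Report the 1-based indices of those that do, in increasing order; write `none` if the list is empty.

none

β' = (5−√29)/2 ≈ -0.19258.
[1] lift (2,-7): star map gives 3.34808; window check -0.2 ≤ 3.34808 < 0.4 is false → out
[2] lift (2,0): star map gives 2.00000; window check -0.2 ≤ 2.00000 < 0.4 is false → out
[3] lift (-2,-6): star map gives -0.84451; window check -0.2 ≤ -0.84451 < 0.4 is false → out
[4] lift (-1,5): star map gives -1.96291; window check -0.2 ≤ -1.96291 < 0.4 is false → out
[5] lift (-1,2): star map gives -1.38516; window check -0.2 ≤ -1.38516 < 0.4 is false → out
[6] lift (6,0): star map gives 6.00000; window check -0.2 ≤ 6.00000 < 0.4 is false → out
[7] lift (0,6): star map gives -1.15549; window check -0.2 ≤ -1.15549 < 0.4 is false → out
[8] lift (0,-5): star map gives 0.96291; window check -0.2 ≤ 0.96291 < 0.4 is false → out
[9] lift (-1,-4): star map gives -0.22967; window check -0.2 ≤ -0.22967 < 0.4 is false → out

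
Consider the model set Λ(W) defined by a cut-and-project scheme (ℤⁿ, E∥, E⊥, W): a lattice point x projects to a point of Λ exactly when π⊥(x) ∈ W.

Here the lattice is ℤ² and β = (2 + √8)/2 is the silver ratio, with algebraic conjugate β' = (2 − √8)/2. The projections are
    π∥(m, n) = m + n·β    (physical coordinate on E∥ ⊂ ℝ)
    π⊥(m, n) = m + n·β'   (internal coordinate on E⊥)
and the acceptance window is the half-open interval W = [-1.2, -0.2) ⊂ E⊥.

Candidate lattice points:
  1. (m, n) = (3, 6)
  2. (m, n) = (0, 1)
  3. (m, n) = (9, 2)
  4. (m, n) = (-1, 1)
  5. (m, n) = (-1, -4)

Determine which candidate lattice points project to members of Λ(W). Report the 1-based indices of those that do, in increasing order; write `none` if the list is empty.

2

Numerically β ≈ 2.4142 and β' = −1/β ≈ -0.4142.
[1] lift (3,6): star map gives 0.5147; window check -1.2 ≤ 0.5147 < -0.2 is false → out
[2] lift (0,1): star map gives -0.4142; window check -1.2 ≤ -0.4142 < -0.2 is true → IN Λ
[3] lift (9,2): star map gives 8.1716; window check -1.2 ≤ 8.1716 < -0.2 is false → out
[4] lift (-1,1): star map gives -1.4142; window check -1.2 ≤ -1.4142 < -0.2 is false → out
[5] lift (-1,-4): star map gives 0.6569; window check -1.2 ≤ 0.6569 < -0.2 is false → out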